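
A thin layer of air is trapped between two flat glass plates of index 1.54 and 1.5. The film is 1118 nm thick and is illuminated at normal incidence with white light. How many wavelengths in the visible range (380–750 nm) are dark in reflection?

Top surface (1.54 → 1.0): reflection off a lower-index medium gives no phase shift.
At the lower boundary (n = 1.0 to n = 1.5) the reflected ray undergoes a half-wave phase shift.
Exactly one π shift → a net half-wave offset.
With one net inversion, destructive interference in reflection requires 2 n t = m λ.
λ = 2 n t / m = 2236 / m nm.
m=2: 1118 nm (IR); m=3: 745 nm (visible); m=4: 559 nm (visible); m=5: 447 nm (visible); m=6: 373 nm (UV).

3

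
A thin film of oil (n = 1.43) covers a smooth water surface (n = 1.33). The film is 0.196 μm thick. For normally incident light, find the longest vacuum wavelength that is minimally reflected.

Top surface (1.0 → 1.43): reflection off a higher-index medium gives a half-wave phase shift.
At the lower boundary (n = 1.43 to n = 1.33) the reflected ray undergoes no phase shift.
The two reflections differ by half a wavelength.
For minimum reflection here: 2 n t = m λ.
λ = 2 n t / m. The longest wavelength is m = 1: λ = 2 × 1.43 × 196 / 1.00 = 561 nm.

561 nm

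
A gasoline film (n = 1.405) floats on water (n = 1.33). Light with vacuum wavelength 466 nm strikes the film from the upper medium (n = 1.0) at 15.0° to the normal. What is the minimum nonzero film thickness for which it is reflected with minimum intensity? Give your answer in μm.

0.169 μm

Top surface (1.0 → 1.405): reflection off a higher-index medium gives a half-wave phase shift.
At the lower boundary (n = 1.405 to n = 1.33) the reflected ray undergoes no phase shift.
The two reflections differ by half a wavelength.
With one net inversion, destructive interference in reflection requires 2 n t cos θ_r = m λ.
Snell's law: 1.0 sin 15.0° = 1.405 sin θ_r → sin θ_r = 0.184, cos θ_r = 0.983.
Minimum nonzero at m = 1: t = λ / (2 n cos θ_r) = 466 / (2 × 1.405 × 0.983) = 169 nm.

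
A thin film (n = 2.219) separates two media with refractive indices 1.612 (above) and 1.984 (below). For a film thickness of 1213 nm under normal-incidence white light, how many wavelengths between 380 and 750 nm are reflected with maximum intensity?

Ray reflecting at the top interface goes from n = 1.612 toward n = 2.219: a half-wave phase shift.
Bottom surface (2.219 → 1.984): reflection off a lower-index medium gives no phase shift.
Net: one phase inversion between the two reflected rays.
So the condition for constructive reflection is 2 n t = (m + ½) λ.
λ = 2 n t / (m + ½) = 5383 / (m + ½) nm.
m=6: 828 nm (IR); m=7: 718 nm (visible); m=8: 633 nm (visible); m=9: 567 nm (visible); m=10: 513 nm (visible); m=11: 468 nm (visible); m=12: 431 nm (visible); m=13: 399 nm (visible); m=14: 371 nm (UV).

7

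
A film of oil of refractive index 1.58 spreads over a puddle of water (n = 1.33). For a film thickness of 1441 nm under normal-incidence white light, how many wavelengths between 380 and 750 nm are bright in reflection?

Top surface (1.0 → 1.58): reflection off a higher-index medium gives a half-wave phase shift.
At the lower boundary (n = 1.58 to n = 1.33) the reflected ray undergoes no phase shift.
Exactly one π shift → a net half-wave offset.
So the condition for constructive reflection is 2 n t = (m + ½) λ.
λ = 2 n t / (m + ½) = 4554 / (m + ½) nm.
m=5: 828 nm (IR); m=6: 701 nm (visible); m=7: 607 nm (visible); m=8: 536 nm (visible); m=9: 479 nm (visible); m=10: 434 nm (visible); m=11: 396 nm (visible); m=12: 364 nm (UV).

6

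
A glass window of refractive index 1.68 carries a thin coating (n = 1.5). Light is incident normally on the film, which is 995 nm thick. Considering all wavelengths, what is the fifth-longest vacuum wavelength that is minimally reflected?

Top surface (1.0 → 1.5): reflection off a higher-index medium gives a half-wave phase shift.
Ray reflecting at the bottom interface goes from n = 1.5 toward n = 1.68: a half-wave phase shift.
Zero or two π shifts → no net half-wave offset.
With no net inversion, destructive interference in reflection requires 2 n t = (m + ½) λ.
λ = 2 n t / (m + ½). The fifth-longest wavelength is m = 4: λ = 2 × 1.5 × 995 / 4.50 = 663 nm.

663 nm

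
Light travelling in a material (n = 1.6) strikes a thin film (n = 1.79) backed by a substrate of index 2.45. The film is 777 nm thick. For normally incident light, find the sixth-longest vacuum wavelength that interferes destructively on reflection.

At the upper boundary (n = 1.6 to n = 1.79) the reflected ray undergoes a half-wave phase shift.
Ray reflecting at the bottom interface goes from n = 1.79 toward n = 2.45: a half-wave phase shift.
Net: no relative phase inversion (both shifts match).
With no net inversion, destructive interference in reflection requires 2 n t = (m + ½) λ.
λ = 2 n t / (m + ½). The sixth-longest wavelength is m = 5: λ = 2 × 1.79 × 777 / 5.50 = 506 nm.

506 nm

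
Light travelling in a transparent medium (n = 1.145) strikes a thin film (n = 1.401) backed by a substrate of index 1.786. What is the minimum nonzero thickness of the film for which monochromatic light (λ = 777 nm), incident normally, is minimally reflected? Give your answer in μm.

0.139 μm

Ray reflecting at the top interface goes from n = 1.145 toward n = 1.401: a half-wave phase shift.
Bottom surface (1.401 → 1.786): reflection off a higher-index medium gives a half-wave phase shift.
Zero or two π shifts → no net half-wave offset.
With no net inversion, destructive interference in reflection requires 2 n t = (m + ½) λ.
Minimum at m = 0: t = λ / (4 n) = 777 / (4 × 1.401) = 139 nm.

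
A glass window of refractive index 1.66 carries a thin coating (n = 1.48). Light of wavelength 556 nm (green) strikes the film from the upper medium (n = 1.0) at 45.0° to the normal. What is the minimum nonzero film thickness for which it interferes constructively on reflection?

At the upper boundary (n = 1.0 to n = 1.48) the reflected ray undergoes a half-wave phase shift.
Bottom surface (1.48 → 1.66): reflection off a higher-index medium gives a half-wave phase shift.
Zero or two π shifts → no net half-wave offset.
With no net inversion, constructive interference in reflection requires 2 n t cos θ_r = m λ.
Snell's law: 1.0 sin 45.0° = 1.48 sin θ_r → sin θ_r = 0.478, cos θ_r = 0.878.
Minimum nonzero at m = 1: t = λ / (2 n cos θ_r) = 556 / (2 × 1.48 × 0.878) = 214 nm.

214 nm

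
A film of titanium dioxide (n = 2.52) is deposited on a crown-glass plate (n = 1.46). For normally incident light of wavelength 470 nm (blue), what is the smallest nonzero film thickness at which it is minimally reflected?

93.3 nm

At the upper boundary (n = 1.0 to n = 2.52) the reflected ray undergoes a half-wave phase shift.
At the lower boundary (n = 2.52 to n = 1.46) the reflected ray undergoes no phase shift.
Exactly one π shift → a net half-wave offset.
For minimum reflection here: 2 n t = m λ.
The smallest nonzero thickness corresponds to m = 1: t = m λ / (2 n) = 1.00 × 470 / (2 × 2.52) = 93.3 nm.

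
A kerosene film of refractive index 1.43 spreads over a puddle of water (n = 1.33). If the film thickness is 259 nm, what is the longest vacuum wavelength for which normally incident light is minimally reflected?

741 nm

Top surface (1.0 → 1.43): reflection off a higher-index medium gives a half-wave phase shift.
At the lower boundary (n = 1.43 to n = 1.33) the reflected ray undergoes no phase shift.
Exactly one π shift → a net half-wave offset.
For minimum reflection here: 2 n t = m λ.
λ = 2 n t / m. The longest wavelength is m = 1: λ = 2 × 1.43 × 259 / 1.00 = 741 nm.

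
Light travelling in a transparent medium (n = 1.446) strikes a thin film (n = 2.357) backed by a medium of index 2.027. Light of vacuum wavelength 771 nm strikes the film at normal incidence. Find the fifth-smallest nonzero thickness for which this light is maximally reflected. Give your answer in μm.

0.736 μm

Ray reflecting at the top interface goes from n = 1.446 toward n = 2.357: a half-wave phase shift.
Ray reflecting at the bottom interface goes from n = 2.357 toward n = 2.027: no phase shift.
Net: one phase inversion between the two reflected rays.
For strong reflection here: 2 n t = (m + ½) λ.
The fifth-smallest nonzero thickness corresponds to m = 4: t = (m + ½) λ / (2 n) = 4.50 × 771 / (2 × 2.357) = 736 nm.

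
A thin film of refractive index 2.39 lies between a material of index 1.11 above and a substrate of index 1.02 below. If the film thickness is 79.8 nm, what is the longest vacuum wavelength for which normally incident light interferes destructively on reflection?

At the upper boundary (n = 1.11 to n = 2.39) the reflected ray undergoes a half-wave phase shift.
Ray reflecting at the bottom interface goes from n = 2.39 toward n = 1.02: no phase shift.
Exactly one π shift → a net half-wave offset.
With one net inversion, destructive interference in reflection requires 2 n t = m λ.
λ = 2 n t / m. The longest wavelength is m = 1: λ = 2 × 2.39 × 79.8 / 1.00 = 381 nm.

381 nm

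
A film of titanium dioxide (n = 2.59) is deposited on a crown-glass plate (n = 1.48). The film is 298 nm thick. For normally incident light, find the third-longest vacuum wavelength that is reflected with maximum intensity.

At the upper boundary (n = 1.0 to n = 2.59) the reflected ray undergoes a half-wave phase shift.
Bottom surface (2.59 → 1.48): reflection off a lower-index medium gives no phase shift.
Net: one phase inversion between the two reflected rays.
So the condition for constructive reflection is 2 n t = (m + ½) λ.
λ = 2 n t / (m + ½). The third-longest wavelength is m = 2: λ = 2 × 2.59 × 298 / 2.50 = 617 nm.

617 nm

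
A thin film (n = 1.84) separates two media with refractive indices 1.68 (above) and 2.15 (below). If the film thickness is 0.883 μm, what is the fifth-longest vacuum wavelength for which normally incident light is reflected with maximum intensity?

650 nm

Top surface (1.68 → 1.84): reflection off a higher-index medium gives a half-wave phase shift.
At the lower boundary (n = 1.84 to n = 2.15) the reflected ray undergoes a half-wave phase shift.
Net: no relative phase inversion (both shifts match).
So the condition for constructive reflection is 2 n t = m λ.
λ = 2 n t / m. The fifth-longest wavelength is m = 5: λ = 2 × 1.84 × 883 / 5.00 = 650 nm.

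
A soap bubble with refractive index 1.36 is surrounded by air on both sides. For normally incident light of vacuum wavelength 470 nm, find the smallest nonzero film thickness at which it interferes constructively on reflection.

At the upper boundary (n = 1.0 to n = 1.36) the reflected ray undergoes a half-wave phase shift.
Ray reflecting at the bottom interface goes from n = 1.36 toward n = 1.0: no phase shift.
The two reflections differ by half a wavelength.
With one net inversion, constructive interference in reflection requires 2 n t = (m + ½) λ.
Minimum at m = 0: t = λ / (4 n) = 470 / (4 × 1.36) = 86.4 nm.

86.4 nm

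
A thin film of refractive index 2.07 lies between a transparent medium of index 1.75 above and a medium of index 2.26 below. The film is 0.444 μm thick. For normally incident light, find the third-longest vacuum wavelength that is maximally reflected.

613 nm

At the upper boundary (n = 1.75 to n = 2.07) the reflected ray undergoes a half-wave phase shift.
At the lower boundary (n = 2.07 to n = 2.26) the reflected ray undergoes a half-wave phase shift.
Net: no relative phase inversion (both shifts match).
With no net inversion, constructive interference in reflection requires 2 n t = m λ.
λ = 2 n t / m. The third-longest wavelength is m = 3: λ = 2 × 2.07 × 444 / 3.00 = 613 nm.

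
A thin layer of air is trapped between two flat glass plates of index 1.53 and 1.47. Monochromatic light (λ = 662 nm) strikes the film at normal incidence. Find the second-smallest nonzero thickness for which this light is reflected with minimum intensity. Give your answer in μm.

0.662 μm

Top surface (1.53 → 1.0): reflection off a lower-index medium gives no phase shift.
At the lower boundary (n = 1.0 to n = 1.47) the reflected ray undergoes a half-wave phase shift.
Net: one phase inversion between the two reflected rays.
So the condition for destructive reflection is 2 n t = m λ.
The second-smallest nonzero thickness corresponds to m = 2: t = m λ / (2 n) = 2.00 × 662 / (2 × 1.0) = 662 nm.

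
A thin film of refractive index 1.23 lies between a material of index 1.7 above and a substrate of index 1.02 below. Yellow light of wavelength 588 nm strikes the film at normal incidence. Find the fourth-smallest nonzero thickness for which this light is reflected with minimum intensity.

Top surface (1.7 → 1.23): reflection off a lower-index medium gives no phase shift.
Bottom surface (1.23 → 1.02): reflection off a lower-index medium gives no phase shift.
Zero or two π shifts → no net half-wave offset.
With no net inversion, destructive interference in reflection requires 2 n t = (m + ½) λ.
The fourth-smallest nonzero thickness corresponds to m = 3: t = (m + ½) λ / (2 n) = 3.50 × 588 / (2 × 1.23) = 837 nm.

837 nm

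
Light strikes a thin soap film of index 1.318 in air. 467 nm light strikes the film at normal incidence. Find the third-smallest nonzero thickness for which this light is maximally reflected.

At the upper boundary (n = 1.0 to n = 1.318) the reflected ray undergoes a half-wave phase shift.
Bottom surface (1.318 → 1.0): reflection off a lower-index medium gives no phase shift.
The two reflections differ by half a wavelength.
For bright reflection here: 2 n t = (m + ½) λ.
The third-smallest nonzero thickness corresponds to m = 2: t = (m + ½) λ / (2 n) = 2.50 × 467 / (2 × 1.318) = 443 nm.

443 nm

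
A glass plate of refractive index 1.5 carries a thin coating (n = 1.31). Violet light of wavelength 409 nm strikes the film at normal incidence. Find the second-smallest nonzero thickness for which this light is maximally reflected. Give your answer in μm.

Top surface (1.0 → 1.31): reflection off a higher-index medium gives a half-wave phase shift.
At the lower boundary (n = 1.31 to n = 1.5) the reflected ray undergoes a half-wave phase shift.
Zero or two π shifts → no net half-wave offset.
With no net inversion, constructive interference in reflection requires 2 n t = m λ.
The second-smallest nonzero thickness corresponds to m = 2: t = m λ / (2 n) = 2.00 × 409 / (2 × 1.31) = 312 nm.

0.312 μm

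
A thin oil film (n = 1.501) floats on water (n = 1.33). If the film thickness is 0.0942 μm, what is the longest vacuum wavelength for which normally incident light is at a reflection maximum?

At the upper boundary (n = 1.0 to n = 1.501) the reflected ray undergoes a half-wave phase shift.
Bottom surface (1.501 → 1.33): reflection off a lower-index medium gives no phase shift.
Exactly one π shift → a net half-wave offset.
With one net inversion, constructive interference in reflection requires 2 n t = (m + ½) λ.
λ = 2 n t / (m + ½). The longest wavelength is m = 0: λ = 2 × 1.501 × 94.2 / 0.500 = 566 nm.

566 nm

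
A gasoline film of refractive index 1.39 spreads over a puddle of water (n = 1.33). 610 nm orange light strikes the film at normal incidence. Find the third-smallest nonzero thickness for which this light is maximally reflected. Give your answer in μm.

Ray reflecting at the top interface goes from n = 1.0 toward n = 1.39: a half-wave phase shift.
Ray reflecting at the bottom interface goes from n = 1.39 toward n = 1.33: no phase shift.
The two reflections differ by half a wavelength.
For maximum reflection here: 2 n t = (m + ½) λ.
The third-smallest nonzero thickness corresponds to m = 2: t = (m + ½) λ / (2 n) = 2.50 × 610 / (2 × 1.39) = 549 nm.

0.549 μm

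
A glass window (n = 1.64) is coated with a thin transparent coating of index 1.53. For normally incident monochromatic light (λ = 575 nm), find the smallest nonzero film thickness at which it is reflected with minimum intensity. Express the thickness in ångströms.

At the upper boundary (n = 1.0 to n = 1.53) the reflected ray undergoes a half-wave phase shift.
At the lower boundary (n = 1.53 to n = 1.64) the reflected ray undergoes a half-wave phase shift.
The two reflections carry the same phase change, so no net offset.
With no net inversion, destructive interference in reflection requires 2 n t = (m + ½) λ.
Minimum at m = 0: t = λ / (4 n) = 575 / (4 × 1.53) = 94.0 nm.

940 Å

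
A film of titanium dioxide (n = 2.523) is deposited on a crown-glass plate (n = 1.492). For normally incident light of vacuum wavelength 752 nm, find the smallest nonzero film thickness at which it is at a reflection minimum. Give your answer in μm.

0.149 μm

At the upper boundary (n = 1.0 to n = 2.523) the reflected ray undergoes a half-wave phase shift.
Ray reflecting at the bottom interface goes from n = 2.523 toward n = 1.492: no phase shift.
The two reflections differ by half a wavelength.
For weak reflection here: 2 n t = m λ.
Minimum nonzero at m = 1: t = λ / (2 n) = 752 / (2 × 2.523) = 149 nm.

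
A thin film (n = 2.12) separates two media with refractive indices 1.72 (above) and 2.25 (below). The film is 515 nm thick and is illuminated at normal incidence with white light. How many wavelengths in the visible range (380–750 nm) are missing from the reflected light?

Top surface (1.72 → 2.12): reflection off a higher-index medium gives a half-wave phase shift.
Bottom surface (2.12 → 2.25): reflection off a higher-index medium gives a half-wave phase shift.
The two reflections carry the same phase change, so no net offset.
So the condition for destructive reflection is 2 n t = (m + ½) λ.
λ = 2 n t / (m + ½) = 2184 / (m + ½) nm.
m=2: 873 nm (IR); m=3: 624 nm (visible); m=4: 485 nm (visible); m=5: 397 nm (visible); m=6: 336 nm (UV).

3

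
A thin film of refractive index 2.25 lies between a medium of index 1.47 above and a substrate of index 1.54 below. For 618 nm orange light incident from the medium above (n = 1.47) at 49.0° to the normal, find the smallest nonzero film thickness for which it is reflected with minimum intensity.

At the upper boundary (n = 1.47 to n = 2.25) the reflected ray undergoes a half-wave phase shift.
Bottom surface (2.25 → 1.54): reflection off a lower-index medium gives no phase shift.
Net: one phase inversion between the two reflected rays.
For weak reflection here: 2 n t cos θ_r = m λ.
Snell's law: 1.47 sin 49.0° = 2.25 sin θ_r → sin θ_r = 0.493, cos θ_r = 0.870.
Minimum nonzero at m = 1: t = λ / (2 n cos θ_r) = 618 / (2 × 2.25 × 0.870) = 158 nm.

158 nm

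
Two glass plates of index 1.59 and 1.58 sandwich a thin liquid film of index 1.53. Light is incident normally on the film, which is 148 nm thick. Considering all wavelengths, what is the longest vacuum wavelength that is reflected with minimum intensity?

453 nm

At the upper boundary (n = 1.59 to n = 1.53) the reflected ray undergoes no phase shift.
Ray reflecting at the bottom interface goes from n = 1.53 toward n = 1.58: a half-wave phase shift.
The two reflections differ by half a wavelength.
With one net inversion, destructive interference in reflection requires 2 n t = m λ.
λ = 2 n t / m. The longest wavelength is m = 1: λ = 2 × 1.53 × 148 / 1.00 = 453 nm.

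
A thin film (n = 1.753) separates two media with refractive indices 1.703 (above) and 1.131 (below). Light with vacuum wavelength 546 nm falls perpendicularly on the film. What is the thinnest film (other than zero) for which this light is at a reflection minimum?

156 nm

Ray reflecting at the top interface goes from n = 1.703 toward n = 1.753: a half-wave phase shift.
At the lower boundary (n = 1.753 to n = 1.131) the reflected ray undergoes no phase shift.
Exactly one π shift → a net half-wave offset.
For dark reflection here: 2 n t = m λ.
Minimum nonzero at m = 1: t = λ / (2 n) = 546 / (2 × 1.753) = 156 nm.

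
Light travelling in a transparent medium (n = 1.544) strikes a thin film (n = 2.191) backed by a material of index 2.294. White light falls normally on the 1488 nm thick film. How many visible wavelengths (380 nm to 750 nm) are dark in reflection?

Ray reflecting at the top interface goes from n = 1.544 toward n = 2.191: a half-wave phase shift.
Bottom surface (2.191 → 2.294): reflection off a higher-index medium gives a half-wave phase shift.
Zero or two π shifts → no net half-wave offset.
So the condition for destructive reflection is 2 n t = (m + ½) λ.
λ = 2 n t / (m + ½) = 6520 / (m + ½) nm.
m=8: 767 nm (IR); m=9: 686 nm (visible); m=10: 621 nm (visible); m=11: 567 nm (visible); m=12: 522 nm (visible); m=13: 483 nm (visible); m=14: 450 nm (visible); m=15: 421 nm (visible); m=16: 395 nm (visible); m=17: 373 nm (UV).

8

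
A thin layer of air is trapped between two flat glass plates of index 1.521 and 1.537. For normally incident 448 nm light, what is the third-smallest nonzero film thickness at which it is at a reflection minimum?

Top surface (1.521 → 1.0): reflection off a lower-index medium gives no phase shift.
Ray reflecting at the bottom interface goes from n = 1.0 toward n = 1.537: a half-wave phase shift.
Exactly one π shift → a net half-wave offset.
So the condition for destructive reflection is 2 n t = m λ.
The third-smallest nonzero thickness corresponds to m = 3: t = m λ / (2 n) = 3.00 × 448 / (2 × 1.0) = 672 nm.

672 nm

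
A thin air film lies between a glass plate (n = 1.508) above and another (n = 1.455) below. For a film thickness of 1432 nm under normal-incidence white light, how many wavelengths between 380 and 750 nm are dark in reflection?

At the upper boundary (n = 1.508 to n = 1.0) the reflected ray undergoes no phase shift.
Bottom surface (1.0 → 1.455): reflection off a higher-index medium gives a half-wave phase shift.
The two reflections differ by half a wavelength.
With one net inversion, destructive interference in reflection requires 2 n t = m λ.
λ = 2 n t / m = 2864 / m nm.
m=3: 955 nm (IR); m=4: 716 nm (visible); m=5: 573 nm (visible); m=6: 477 nm (visible); m=7: 409 nm (visible); m=8: 358 nm (UV).

4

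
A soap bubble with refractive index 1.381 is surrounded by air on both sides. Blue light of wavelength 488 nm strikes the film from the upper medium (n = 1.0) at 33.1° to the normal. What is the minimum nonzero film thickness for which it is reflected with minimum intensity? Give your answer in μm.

Ray reflecting at the top interface goes from n = 1.0 toward n = 1.381: a half-wave phase shift.
Ray reflecting at the bottom interface goes from n = 1.381 toward n = 1.0: no phase shift.
The two reflections differ by half a wavelength.
For minimum reflection here: 2 n t cos θ_r = m λ.
Snell's law: 1.0 sin 33.1° = 1.381 sin θ_r → sin θ_r = 0.395, cos θ_r = 0.918.
Minimum nonzero at m = 1: t = λ / (2 n cos θ_r) = 488 / (2 × 1.381 × 0.918) = 192 nm.

0.192 μm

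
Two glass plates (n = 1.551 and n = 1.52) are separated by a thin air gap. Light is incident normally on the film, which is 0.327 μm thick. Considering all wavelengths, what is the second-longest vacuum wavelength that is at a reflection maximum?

436 nm

Ray reflecting at the top interface goes from n = 1.551 toward n = 1.0: no phase shift.
Bottom surface (1.0 → 1.52): reflection off a higher-index medium gives a half-wave phase shift.
Exactly one π shift → a net half-wave offset.
With one net inversion, constructive interference in reflection requires 2 n t = (m + ½) λ.
λ = 2 n t / (m + ½). The second-longest wavelength is m = 1: λ = 2 × 1.0 × 327 / 1.50 = 436 nm.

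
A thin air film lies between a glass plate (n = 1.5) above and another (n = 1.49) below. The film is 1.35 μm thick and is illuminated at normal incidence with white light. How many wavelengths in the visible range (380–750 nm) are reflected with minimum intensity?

4

At the upper boundary (n = 1.5 to n = 1.0) the reflected ray undergoes no phase shift.
Bottom surface (1.0 → 1.49): reflection off a higher-index medium gives a half-wave phase shift.
Exactly one π shift → a net half-wave offset.
For dark reflection here: 2 n t = m λ.
λ = 2 n t / m = 2700 / m nm.
m=3: 900 nm (IR); m=4: 675 nm (visible); m=5: 540 nm (visible); m=6: 450 nm (visible); m=7: 386 nm (visible); m=8: 338 nm (UV).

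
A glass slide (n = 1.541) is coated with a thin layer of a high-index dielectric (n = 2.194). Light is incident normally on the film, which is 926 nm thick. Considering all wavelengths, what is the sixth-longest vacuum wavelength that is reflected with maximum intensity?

739 nm

Ray reflecting at the top interface goes from n = 1.0 toward n = 2.194: a half-wave phase shift.
Bottom surface (2.194 → 1.541): reflection off a lower-index medium gives no phase shift.
Exactly one π shift → a net half-wave offset.
For strong reflection here: 2 n t = (m + ½) λ.
λ = 2 n t / (m + ½). The sixth-longest wavelength is m = 5: λ = 2 × 2.194 × 926 / 5.50 = 739 nm.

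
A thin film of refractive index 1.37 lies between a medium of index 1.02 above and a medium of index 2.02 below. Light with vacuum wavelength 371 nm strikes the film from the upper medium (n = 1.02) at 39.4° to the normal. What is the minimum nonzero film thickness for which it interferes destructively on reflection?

At the upper boundary (n = 1.02 to n = 1.37) the reflected ray undergoes a half-wave phase shift.
At the lower boundary (n = 1.37 to n = 2.02) the reflected ray undergoes a half-wave phase shift.
The two reflections carry the same phase change, so no net offset.
So the condition for destructive reflection is 2 n t cos θ_r = (m + ½) λ.
Snell's law: 1.02 sin 39.4° = 1.37 sin θ_r → sin θ_r = 0.473, cos θ_r = 0.881.
Minimum at m = 0: t = λ / (4 n cos θ_r) = 371 / (4 × 1.37 × 0.881) = 76.8 nm.

76.8 nm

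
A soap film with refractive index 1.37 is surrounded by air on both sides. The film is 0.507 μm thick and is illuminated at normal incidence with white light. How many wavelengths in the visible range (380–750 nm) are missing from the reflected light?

Ray reflecting at the top interface goes from n = 1.0 toward n = 1.37: a half-wave phase shift.
Ray reflecting at the bottom interface goes from n = 1.37 toward n = 1.0: no phase shift.
The two reflections differ by half a wavelength.
With one net inversion, destructive interference in reflection requires 2 n t = m λ.
λ = 2 n t / m = 1389 / m nm.
m=1: 1389 nm (IR); m=2: 695 nm (visible); m=3: 463 nm (visible); m=4: 347 nm (UV).

2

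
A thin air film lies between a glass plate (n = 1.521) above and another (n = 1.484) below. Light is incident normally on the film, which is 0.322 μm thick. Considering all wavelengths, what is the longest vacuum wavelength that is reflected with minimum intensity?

Ray reflecting at the top interface goes from n = 1.521 toward n = 1.0: no phase shift.
At the lower boundary (n = 1.0 to n = 1.484) the reflected ray undergoes a half-wave phase shift.
Net: one phase inversion between the two reflected rays.
So the condition for destructive reflection is 2 n t = m λ.
λ = 2 n t / m. The longest wavelength is m = 1: λ = 2 × 1.0 × 322 / 1.00 = 644 nm.

644 nm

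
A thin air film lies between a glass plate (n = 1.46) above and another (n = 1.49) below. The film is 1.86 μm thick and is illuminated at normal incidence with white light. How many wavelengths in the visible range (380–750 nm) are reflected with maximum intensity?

5

Ray reflecting at the top interface goes from n = 1.46 toward n = 1.0: no phase shift.
Bottom surface (1.0 → 1.49): reflection off a higher-index medium gives a half-wave phase shift.
Net: one phase inversion between the two reflected rays.
So the condition for constructive reflection is 2 n t = (m + ½) λ.
λ = 2 n t / (m + ½) = 3720 / (m + ½) nm.
m=4: 827 nm (IR); m=5: 676 nm (visible); m=6: 572 nm (visible); m=7: 496 nm (visible); m=8: 438 nm (visible); m=9: 392 nm (visible); m=10: 354 nm (UV).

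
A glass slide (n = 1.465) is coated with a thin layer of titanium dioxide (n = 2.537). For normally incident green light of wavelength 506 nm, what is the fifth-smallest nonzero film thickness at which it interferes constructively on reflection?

449 nm

Ray reflecting at the top interface goes from n = 1.0 toward n = 2.537: a half-wave phase shift.
At the lower boundary (n = 2.537 to n = 1.465) the reflected ray undergoes no phase shift.
Net: one phase inversion between the two reflected rays.
With one net inversion, constructive interference in reflection requires 2 n t = (m + ½) λ.
The fifth-smallest nonzero thickness corresponds to m = 4: t = (m + ½) λ / (2 n) = 4.50 × 506 / (2 × 2.537) = 449 nm.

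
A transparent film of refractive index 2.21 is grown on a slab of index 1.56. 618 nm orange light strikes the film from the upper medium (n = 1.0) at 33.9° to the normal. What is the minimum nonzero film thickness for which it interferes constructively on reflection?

72.2 nm

At the upper boundary (n = 1.0 to n = 2.21) the reflected ray undergoes a half-wave phase shift.
Bottom surface (2.21 → 1.56): reflection off a lower-index medium gives no phase shift.
Exactly one π shift → a net half-wave offset.
For bright reflection here: 2 n t cos θ_r = (m + ½) λ.
Snell's law: 1.0 sin 33.9° = 2.21 sin θ_r → sin θ_r = 0.252, cos θ_r = 0.968.
Minimum at m = 0: t = λ / (4 n cos θ_r) = 618 / (4 × 2.21 × 0.968) = 72.2 nm.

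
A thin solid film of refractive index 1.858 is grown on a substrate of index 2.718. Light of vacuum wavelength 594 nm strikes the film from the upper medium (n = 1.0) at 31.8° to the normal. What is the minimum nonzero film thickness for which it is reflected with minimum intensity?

83.3 nm

Ray reflecting at the top interface goes from n = 1.0 toward n = 1.858: a half-wave phase shift.
Bottom surface (1.858 → 2.718): reflection off a higher-index medium gives a half-wave phase shift.
Zero or two π shifts → no net half-wave offset.
For weak reflection here: 2 n t cos θ_r = (m + ½) λ.
Snell's law: 1.0 sin 31.8° = 1.858 sin θ_r → sin θ_r = 0.284, cos θ_r = 0.959.
Minimum at m = 0: t = λ / (4 n cos θ_r) = 594 / (4 × 1.858 × 0.959) = 83.3 nm.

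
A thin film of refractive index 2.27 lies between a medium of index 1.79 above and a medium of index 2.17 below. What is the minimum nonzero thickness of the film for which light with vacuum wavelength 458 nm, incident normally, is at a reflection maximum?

Top surface (1.79 → 2.27): reflection off a higher-index medium gives a half-wave phase shift.
At the lower boundary (n = 2.27 to n = 2.17) the reflected ray undergoes no phase shift.
The two reflections differ by half a wavelength.
With one net inversion, constructive interference in reflection requires 2 n t = (m + ½) λ.
Minimum at m = 0: t = λ / (4 n) = 458 / (4 × 2.27) = 50.4 nm.

50.4 nm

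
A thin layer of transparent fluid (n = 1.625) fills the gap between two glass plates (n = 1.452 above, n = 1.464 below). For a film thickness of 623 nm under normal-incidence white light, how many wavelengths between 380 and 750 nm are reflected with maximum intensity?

Top surface (1.452 → 1.625): reflection off a higher-index medium gives a half-wave phase shift.
Bottom surface (1.625 → 1.464): reflection off a lower-index medium gives no phase shift.
Exactly one π shift → a net half-wave offset.
So the condition for constructive reflection is 2 n t = (m + ½) λ.
λ = 2 n t / (m + ½) = 2025 / (m + ½) nm.
m=2: 810 nm (IR); m=3: 579 nm (visible); m=4: 450 nm (visible); m=5: 368 nm (UV).

2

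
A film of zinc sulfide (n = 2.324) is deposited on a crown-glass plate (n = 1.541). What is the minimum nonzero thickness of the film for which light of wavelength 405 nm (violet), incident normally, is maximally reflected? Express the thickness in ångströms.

Top surface (1.0 → 2.324): reflection off a higher-index medium gives a half-wave phase shift.
Bottom surface (2.324 → 1.541): reflection off a lower-index medium gives no phase shift.
Net: one phase inversion between the two reflected rays.
So the condition for constructive reflection is 2 n t = (m + ½) λ.
Minimum at m = 0: t = λ / (4 n) = 405 / (4 × 2.324) = 43.6 nm.

436 Å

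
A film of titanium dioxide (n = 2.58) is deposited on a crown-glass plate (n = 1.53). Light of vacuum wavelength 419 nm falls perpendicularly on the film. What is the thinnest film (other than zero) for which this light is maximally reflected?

40.6 nm

Ray reflecting at the top interface goes from n = 1.0 toward n = 2.58: a half-wave phase shift.
Ray reflecting at the bottom interface goes from n = 2.58 toward n = 1.53: no phase shift.
The two reflections differ by half a wavelength.
With one net inversion, constructive interference in reflection requires 2 n t = (m + ½) λ.
Minimum at m = 0: t = λ / (4 n) = 419 / (4 × 2.58) = 40.6 nm.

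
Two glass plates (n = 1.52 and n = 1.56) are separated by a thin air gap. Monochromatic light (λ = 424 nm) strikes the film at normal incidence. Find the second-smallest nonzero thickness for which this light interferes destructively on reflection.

At the upper boundary (n = 1.52 to n = 1.0) the reflected ray undergoes no phase shift.
Ray reflecting at the bottom interface goes from n = 1.0 toward n = 1.56: a half-wave phase shift.
The two reflections differ by half a wavelength.
So the condition for destructive reflection is 2 n t = m λ.
The second-smallest nonzero thickness corresponds to m = 2: t = m λ / (2 n) = 2.00 × 424 / (2 × 1.0) = 424 nm.

424 nm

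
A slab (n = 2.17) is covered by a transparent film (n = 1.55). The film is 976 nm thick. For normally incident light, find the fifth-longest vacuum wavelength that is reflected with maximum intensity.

Top surface (1.0 → 1.55): reflection off a higher-index medium gives a half-wave phase shift.
At the lower boundary (n = 1.55 to n = 2.17) the reflected ray undergoes a half-wave phase shift.
Zero or two π shifts → no net half-wave offset.
So the condition for constructive reflection is 2 n t = m λ.
λ = 2 n t / m. The fifth-longest wavelength is m = 5: λ = 2 × 1.55 × 976 / 5.00 = 605 nm.

605 nm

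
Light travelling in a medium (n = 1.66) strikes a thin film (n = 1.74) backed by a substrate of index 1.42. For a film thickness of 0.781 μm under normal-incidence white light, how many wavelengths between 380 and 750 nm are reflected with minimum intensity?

At the upper boundary (n = 1.66 to n = 1.74) the reflected ray undergoes a half-wave phase shift.
Bottom surface (1.74 → 1.42): reflection off a lower-index medium gives no phase shift.
Exactly one π shift → a net half-wave offset.
With one net inversion, destructive interference in reflection requires 2 n t = m λ.
λ = 2 n t / m = 2718 / m nm.
m=3: 906 nm (IR); m=4: 679 nm (visible); m=5: 544 nm (visible); m=6: 453 nm (visible); m=7: 388 nm (visible); m=8: 340 nm (UV).

4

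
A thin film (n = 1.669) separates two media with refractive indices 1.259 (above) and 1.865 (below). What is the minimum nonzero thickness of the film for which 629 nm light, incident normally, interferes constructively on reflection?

At the upper boundary (n = 1.259 to n = 1.669) the reflected ray undergoes a half-wave phase shift.
Bottom surface (1.669 → 1.865): reflection off a higher-index medium gives a half-wave phase shift.
Zero or two π shifts → no net half-wave offset.
With no net inversion, constructive interference in reflection requires 2 n t = m λ.
Minimum nonzero at m = 1: t = λ / (2 n) = 629 / (2 × 1.669) = 188 nm.

188 nm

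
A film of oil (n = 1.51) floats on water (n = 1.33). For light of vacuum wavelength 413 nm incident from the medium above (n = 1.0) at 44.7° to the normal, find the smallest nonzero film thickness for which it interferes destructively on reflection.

155 nm

At the upper boundary (n = 1.0 to n = 1.51) the reflected ray undergoes a half-wave phase shift.
At the lower boundary (n = 1.51 to n = 1.33) the reflected ray undergoes no phase shift.
Net: one phase inversion between the two reflected rays.
So the condition for destructive reflection is 2 n t cos θ_r = m λ.
Snell's law: 1.0 sin 44.7° = 1.51 sin θ_r → sin θ_r = 0.466, cos θ_r = 0.885.
Minimum nonzero at m = 1: t = λ / (2 n cos θ_r) = 413 / (2 × 1.51 × 0.885) = 155 nm.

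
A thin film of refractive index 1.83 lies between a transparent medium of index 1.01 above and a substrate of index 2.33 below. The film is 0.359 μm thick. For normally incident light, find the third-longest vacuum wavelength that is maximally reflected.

Ray reflecting at the top interface goes from n = 1.01 toward n = 1.83: a half-wave phase shift.
Ray reflecting at the bottom interface goes from n = 1.83 toward n = 2.33: a half-wave phase shift.
Net: no relative phase inversion (both shifts match).
With no net inversion, constructive interference in reflection requires 2 n t = m λ.
λ = 2 n t / m. The third-longest wavelength is m = 3: λ = 2 × 1.83 × 359 / 3.00 = 438 nm.

438 nm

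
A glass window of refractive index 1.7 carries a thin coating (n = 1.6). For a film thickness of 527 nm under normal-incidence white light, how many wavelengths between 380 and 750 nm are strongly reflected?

At the upper boundary (n = 1.0 to n = 1.6) the reflected ray undergoes a half-wave phase shift.
Ray reflecting at the bottom interface goes from n = 1.6 toward n = 1.7: a half-wave phase shift.
Zero or two π shifts → no net half-wave offset.
With no net inversion, constructive interference in reflection requires 2 n t = m λ.
λ = 2 n t / m = 1686 / m nm.
m=2: 843 nm (IR); m=3: 562 nm (visible); m=4: 422 nm (visible); m=5: 337 nm (UV).

2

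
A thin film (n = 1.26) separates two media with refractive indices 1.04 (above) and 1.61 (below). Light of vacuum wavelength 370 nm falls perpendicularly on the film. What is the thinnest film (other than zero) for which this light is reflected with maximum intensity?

147 nm

Top surface (1.04 → 1.26): reflection off a higher-index medium gives a half-wave phase shift.
Bottom surface (1.26 → 1.61): reflection off a higher-index medium gives a half-wave phase shift.
The two reflections carry the same phase change, so no net offset.
So the condition for constructive reflection is 2 n t = m λ.
Minimum nonzero at m = 1: t = λ / (2 n) = 370 / (2 × 1.26) = 147 nm.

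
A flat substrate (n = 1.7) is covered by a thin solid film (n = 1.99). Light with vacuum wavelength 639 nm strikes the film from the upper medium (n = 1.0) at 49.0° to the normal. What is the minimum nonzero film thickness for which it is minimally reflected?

174 nm

Ray reflecting at the top interface goes from n = 1.0 toward n = 1.99: a half-wave phase shift.
Bottom surface (1.99 → 1.7): reflection off a lower-index medium gives no phase shift.
The two reflections differ by half a wavelength.
So the condition for destructive reflection is 2 n t cos θ_r = m λ.
Snell's law: 1.0 sin 49.0° = 1.99 sin θ_r → sin θ_r = 0.379, cos θ_r = 0.925.
Minimum nonzero at m = 1: t = λ / (2 n cos θ_r) = 639 / (2 × 1.99 × 0.925) = 174 nm.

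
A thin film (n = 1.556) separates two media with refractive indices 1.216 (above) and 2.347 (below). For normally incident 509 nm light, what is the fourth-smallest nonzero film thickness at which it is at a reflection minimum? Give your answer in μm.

Ray reflecting at the top interface goes from n = 1.216 toward n = 1.556: a half-wave phase shift.
Bottom surface (1.556 → 2.347): reflection off a higher-index medium gives a half-wave phase shift.
Zero or two π shifts → no net half-wave offset.
So the condition for destructive reflection is 2 n t = (m + ½) λ.
The fourth-smallest nonzero thickness corresponds to m = 3: t = (m + ½) λ / (2 n) = 3.50 × 509 / (2 × 1.556) = 572 nm.

0.572 μm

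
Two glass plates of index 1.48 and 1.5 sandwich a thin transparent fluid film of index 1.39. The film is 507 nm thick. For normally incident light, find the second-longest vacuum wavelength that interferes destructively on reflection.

Ray reflecting at the top interface goes from n = 1.48 toward n = 1.39: no phase shift.
Bottom surface (1.39 → 1.5): reflection off a higher-index medium gives a half-wave phase shift.
Net: one phase inversion between the two reflected rays.
With one net inversion, destructive interference in reflection requires 2 n t = m λ.
λ = 2 n t / m. The second-longest wavelength is m = 2: λ = 2 × 1.39 × 507 / 2.00 = 705 nm.

705 nm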